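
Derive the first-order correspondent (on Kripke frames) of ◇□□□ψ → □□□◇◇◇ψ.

∀x ∀y ∀z ((xRy ∧ xR³z) → ∃w (yR³w ∧ zR³w))

This is a Sahlqvist (Geach-type) schema ◇^1□^3ψ → □^3◇^3ψ.
First-order correspondent: ∀x ∀y ∀z ((xRy ∧ xR³z) → ∃w (yR³w ∧ zR³w)).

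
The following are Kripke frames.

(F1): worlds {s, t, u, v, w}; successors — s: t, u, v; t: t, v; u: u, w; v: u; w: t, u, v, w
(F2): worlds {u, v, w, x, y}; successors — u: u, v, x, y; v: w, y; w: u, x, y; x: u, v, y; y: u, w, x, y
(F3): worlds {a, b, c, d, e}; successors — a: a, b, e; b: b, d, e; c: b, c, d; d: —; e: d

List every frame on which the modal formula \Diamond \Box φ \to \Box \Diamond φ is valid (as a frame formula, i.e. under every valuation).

(F2)

Frame correspondent (Sahlqvist): \forall x \forall y \forall z (Rxy \wedge Rxz \to \exists w (Ryw \wedge Rzw)) — i.e. convergence.
(F1): fails — Rsv and Rst but v and t have no common successor.
(F2): holds.
(F3): fails — Rae and Raa but e and a have no common successor.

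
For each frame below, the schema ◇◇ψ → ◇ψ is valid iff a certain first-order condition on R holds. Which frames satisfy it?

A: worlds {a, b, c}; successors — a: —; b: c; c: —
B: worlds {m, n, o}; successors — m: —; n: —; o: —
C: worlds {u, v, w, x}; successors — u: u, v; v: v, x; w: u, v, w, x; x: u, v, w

Frame correspondent (Sahlqvist): ∀x ∀y ∀z (Rxy ∧ Ryz → Rxz) — i.e. transitivity.
A: satisfies the condition.
B: satisfies the condition.
C: fails — Ruv and Rvx but not Rux.
Valid on: A, B.

A, B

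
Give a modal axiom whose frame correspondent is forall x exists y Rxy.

This is seriality; the standard corresponding axiom is D: □s → ◇s.
Suppose □s→◇s is valid. At any x set V(s)=W. Then □s at x, so ◇s at x, so x has a successor.

□s → ◇s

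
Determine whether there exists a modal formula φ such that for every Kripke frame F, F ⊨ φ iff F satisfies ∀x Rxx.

This is a Sahlqvist condition; the T axiom □r → r defines it.
Suppose □r→r is valid. At any x set V(r)={w : Rxw}. Then □r holds at x, so r holds at x, i.e. Rxx.

Yes — defined by □r → r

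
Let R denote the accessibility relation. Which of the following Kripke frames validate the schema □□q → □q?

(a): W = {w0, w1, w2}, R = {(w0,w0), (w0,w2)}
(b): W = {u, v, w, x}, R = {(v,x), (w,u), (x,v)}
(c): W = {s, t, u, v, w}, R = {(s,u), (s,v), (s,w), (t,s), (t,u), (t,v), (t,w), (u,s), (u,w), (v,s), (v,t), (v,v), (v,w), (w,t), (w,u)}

(a)

This is the axiom for density; its first-order frame correspondent is ∀x ∀y (Rxy → ∃z (Rxz ∧ Rzy)).
(a): holds.
(b): fails — Rvx but no z with Rvz and Rzx.
(c): fails — Rwt but no z with Rwz and Rzt.
Valid on: (a).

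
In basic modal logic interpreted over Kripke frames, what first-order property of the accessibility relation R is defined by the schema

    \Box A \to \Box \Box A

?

Suppose □A→□□A is valid. Take Rxy, Ryz and set V(A)={w : Rxw}. Then □A at x, so □□A at x, so □A at y, so A at z, i.e. Rxz.

Transitivity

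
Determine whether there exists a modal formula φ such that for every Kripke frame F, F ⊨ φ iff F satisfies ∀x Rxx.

Definable; □r → r defines it

Yes: it is reflexivity, defined by the T schema □r → r.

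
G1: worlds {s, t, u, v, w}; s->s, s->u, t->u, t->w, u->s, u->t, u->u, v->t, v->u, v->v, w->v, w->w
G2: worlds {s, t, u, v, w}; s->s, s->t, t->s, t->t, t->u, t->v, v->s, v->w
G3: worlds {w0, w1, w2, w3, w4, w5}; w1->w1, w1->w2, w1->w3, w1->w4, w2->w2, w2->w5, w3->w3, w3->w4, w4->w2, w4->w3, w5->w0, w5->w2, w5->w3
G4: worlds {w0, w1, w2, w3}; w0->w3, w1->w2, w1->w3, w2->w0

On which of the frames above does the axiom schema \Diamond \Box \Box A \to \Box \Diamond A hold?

G1

Frame correspondent (Sahlqvist): \forall x \forall y \forall z ((xRy \wedge xRz) \to \exists w (y R^2 w \wedge zRw)) — i.e. a generalized confluence (Geach) condition.
G1: satisfies the condition.
G2: fails — tRs, tRu but no w* with sR²w* and uRw*.
G3: fails — w5Rw0, w5Rw0 but no w with w0R²w and w0Rw.
G4: fails — w0Rw3, w0Rw3 but no w with w3R²w and w3Rw.
Valid on: G1.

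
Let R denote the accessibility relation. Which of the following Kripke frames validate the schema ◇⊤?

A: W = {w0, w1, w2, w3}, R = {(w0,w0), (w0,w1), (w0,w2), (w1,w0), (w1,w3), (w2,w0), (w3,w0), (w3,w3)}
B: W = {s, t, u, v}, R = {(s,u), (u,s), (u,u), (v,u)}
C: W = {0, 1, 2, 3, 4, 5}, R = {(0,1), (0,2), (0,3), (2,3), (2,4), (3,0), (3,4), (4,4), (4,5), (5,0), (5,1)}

A

This is the axiom for seriality; its first-order frame correspondent is ∀x ∃y Rxy.
A: satisfies the condition.
B: fails — world t has no successor.
C: fails — world 1 has no successor.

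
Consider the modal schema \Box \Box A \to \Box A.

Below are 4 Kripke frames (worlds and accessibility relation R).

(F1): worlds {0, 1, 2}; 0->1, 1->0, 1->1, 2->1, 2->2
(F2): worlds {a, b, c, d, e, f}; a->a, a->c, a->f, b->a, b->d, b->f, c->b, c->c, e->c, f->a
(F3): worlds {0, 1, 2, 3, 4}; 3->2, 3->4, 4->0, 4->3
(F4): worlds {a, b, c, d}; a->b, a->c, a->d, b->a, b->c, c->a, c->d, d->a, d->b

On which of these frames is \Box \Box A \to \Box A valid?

The schema corresponds to density: \forall x \forall y (Rxy \to \exists z (Rxz \wedge Rzy)).
(F1): satisfies the condition.
(F2): fails — Rbd but no z with Rbz and Rzd.
(F3): fails — R43 but no z with R4z and Rz3.
(F4): satisfies the condition.
Valid on: (F1), (F4).

(F1), (F4)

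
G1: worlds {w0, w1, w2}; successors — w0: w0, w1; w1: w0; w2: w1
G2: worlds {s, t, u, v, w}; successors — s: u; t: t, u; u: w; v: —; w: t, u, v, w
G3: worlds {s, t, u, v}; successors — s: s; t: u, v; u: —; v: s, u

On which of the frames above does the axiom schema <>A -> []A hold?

none

This is the axiom for partial functionality; its first-order frame correspondent is forall x forall y forall z (Rxy & Rxz -> y = z).
G1: fails — w0 sees both w0 and w1.
G2: fails — t sees both t and u.
G3: fails — t sees both u and v.
Valid on no frame.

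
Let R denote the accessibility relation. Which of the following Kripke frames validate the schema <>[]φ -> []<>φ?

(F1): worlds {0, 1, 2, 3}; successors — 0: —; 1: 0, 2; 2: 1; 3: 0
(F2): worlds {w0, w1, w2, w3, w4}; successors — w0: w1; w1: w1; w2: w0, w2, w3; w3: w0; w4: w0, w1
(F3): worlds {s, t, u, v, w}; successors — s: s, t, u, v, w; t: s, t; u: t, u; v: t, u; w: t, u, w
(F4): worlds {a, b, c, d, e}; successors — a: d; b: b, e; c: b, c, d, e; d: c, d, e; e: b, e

(F3), (F4)

The schema corresponds to convergence: forall x forall y forall z (Rxy & Rxz -> exists w (Ryw & Rzw)).
(F1): fails — R12 and R10 but 2 and 0 have no common successor.
(F2): fails — Rw2w2 and Rw2w0 but w2 and w0 have no common successor.
(F3): satisfies the condition.
(F4): satisfies the condition.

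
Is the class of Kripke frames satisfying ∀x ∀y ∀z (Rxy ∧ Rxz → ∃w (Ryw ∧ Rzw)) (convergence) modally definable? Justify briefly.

This is a Sahlqvist condition; the .2 axiom ◇□r → □◇r defines it.
Suppose ◇□r→□◇r is valid. Take Rxy, Rxz and set V(r)={w : Ryw}. Then □r at y so ◇□r at x, so □◇r at x, so ◇r at z, giving w with Rzw and Ryw.

Definable; ◇□r → □◇r defines it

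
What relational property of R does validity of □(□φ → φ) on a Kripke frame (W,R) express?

Suppose □(□φ→φ) is valid. Take Rxy and set V(φ)={w : Ryw}. Then at y, □φ holds; since □(□φ→φ) at x, □φ→φ at y, so φ at y, i.e. Ryy.
Conversely, on a frame with shift-reflexivity the schema holds at every world under every valuation.
Frame condition: ∀x ∀y (Rxy → Ryy).

Shift-reflexivity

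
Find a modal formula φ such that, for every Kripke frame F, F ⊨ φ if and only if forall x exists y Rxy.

□ψ → ◇ψ

The condition is seriality. The D schema □ψ → ◇ψ defines it.
Suppose □ψ→◇ψ is valid. At any x set V(ψ)=W. Then □ψ at x, so ◇ψ at x, so x has a successor.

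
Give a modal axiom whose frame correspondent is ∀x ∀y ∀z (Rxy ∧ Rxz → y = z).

The condition is partial functionality. The CD schema ◇ψ → □ψ defines it.
Suppose ◇ψ→□ψ is valid. Take Rxy, Rxz and set V(ψ)={y}. Then ◇ψ at x, so □ψ at x, so ψ at z, i.e. z=y.

◇ψ → □ψ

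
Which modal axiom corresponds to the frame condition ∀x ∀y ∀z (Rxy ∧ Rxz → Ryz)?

A defining formula is ◇s → □◇s (the 5 axiom).
Suppose ◇s→□◇s is valid. Take Rxy, Rxz and set V(s)={y}. Then ◇s at x, so □◇s at x, so ◇s at z, so some w with Rzw has s; w=y, i.e. Rzy. By symmetry of the argument, Ryz.

◇s → □◇s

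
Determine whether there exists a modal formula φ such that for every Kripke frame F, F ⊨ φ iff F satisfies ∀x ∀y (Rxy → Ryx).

Yes: it is symmetry, defined by the B schema p → □◇p.
Suppose p→□◇p is valid. Take Rxy and set V(p)={x}. Then p at x, so □◇p at x, so ◇p at y, so some z with Ryz has p; z=x, i.e. Ryx.

Yes, by p → □◇p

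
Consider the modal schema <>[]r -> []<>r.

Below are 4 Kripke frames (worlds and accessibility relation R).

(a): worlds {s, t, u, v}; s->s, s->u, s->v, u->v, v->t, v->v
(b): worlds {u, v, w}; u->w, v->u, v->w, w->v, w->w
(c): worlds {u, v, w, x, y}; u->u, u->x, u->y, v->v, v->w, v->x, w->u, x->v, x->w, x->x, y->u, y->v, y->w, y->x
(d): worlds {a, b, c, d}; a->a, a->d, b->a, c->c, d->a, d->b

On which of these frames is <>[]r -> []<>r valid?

(b), (d)

This is the axiom for convergence; its first-order frame correspondent is forall x forall y forall z (Rxy & Rxz -> exists w (Ryw & Rzw)).
(a): fails — Rvv and Rvt but v and t have no common successor.
(b): ✓.
(c): fails — Rvv and Rvw but v and w have no common successor.
(d): ✓.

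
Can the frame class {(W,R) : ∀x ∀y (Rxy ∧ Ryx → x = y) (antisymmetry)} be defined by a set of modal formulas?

No — not modally definable

Any modally definable frame class is closed under surjective bounded morphisms.
The 8-cycle (worlds 0,1,2,3,4,5,6,7 with 0→1→2→3→4→5→6→7→0) is antisymmetric. Sending even-indexed worlds to a and odd-indexed worlds to b is a surjective bounded morphism onto the two-world frame with a↔b, which is not antisymmetric.
So the class is not modally definable.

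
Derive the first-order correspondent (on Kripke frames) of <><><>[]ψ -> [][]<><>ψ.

This is a Sahlqvist (Geach-type) schema ◇^3□^1ψ → □^2◇^2ψ.
Minimal-valuation argument: fix x; take any y with xR^3y and any z with xR^2z. Set V(ψ) to the set of worlds R-reachable from y in exactly 1 step. Then □^1ψ holds at y, so the antecedent holds at x; validity forces ◇^2ψ at z, giving a w with zR^2w and yR^1w.
First-order correspondent: forall x forall y forall z ((x R^3 y & x R^2 z) -> exists w (yRw & z R^2 w)).

forall x forall y forall z ((x R^3 y & x R^2 z) -> exists w (yRw & z R^2 w))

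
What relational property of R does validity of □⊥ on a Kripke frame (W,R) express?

Emptiness of R

□⊥ is valid iff no world has any successor (otherwise □⊥ fails at any world with one).
Conversely, any frame satisfying ∀x ∀y ¬Rxy validates the schema.
So the correspondent is emptiness of R.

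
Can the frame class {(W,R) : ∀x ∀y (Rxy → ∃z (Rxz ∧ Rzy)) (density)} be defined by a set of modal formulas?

Definable; □□p → □p defines it

The condition is density. A defining modal formula is □□p → □p.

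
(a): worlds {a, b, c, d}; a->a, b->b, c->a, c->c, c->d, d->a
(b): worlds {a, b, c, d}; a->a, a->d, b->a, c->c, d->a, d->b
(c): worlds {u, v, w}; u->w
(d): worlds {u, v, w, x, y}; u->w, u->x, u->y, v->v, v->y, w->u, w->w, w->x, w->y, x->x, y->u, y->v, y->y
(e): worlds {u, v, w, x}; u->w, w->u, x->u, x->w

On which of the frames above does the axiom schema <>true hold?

(a), (b), (d)

The schema corresponds to seriality: forall x exists y Rxy.
(a): condition met.
(b): condition met.
(c): fails — world v has no successor.
(d): condition met.
(e): fails — world v has no successor.
Valid on: (a), (b), (d).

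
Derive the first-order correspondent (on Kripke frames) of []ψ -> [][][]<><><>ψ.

forall x forall z (x R^3 z -> exists w (xRw & z R^3 w))

This is a Sahlqvist (Geach-type) schema ◇^0□^1ψ → □^3◇^3ψ.
Minimal-valuation argument: fix x; take any y with xR^0y and any z with xR^3z. Set V(ψ) to the set of worlds R-reachable from y in exactly 1 step. Then □^1ψ holds at y, so the antecedent holds at x; validity forces ◇^3ψ at z, giving a w with zR^3w and yR^1w.
First-order correspondent: forall x forall z (x R^3 z -> exists w (xRw & z R^3 w)).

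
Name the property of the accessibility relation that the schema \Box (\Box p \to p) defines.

Shift-reflexivity

This is the T□ axiom.
It corresponds to shift-reflexivity: \forall x \forall y (Rxy \to Ryy).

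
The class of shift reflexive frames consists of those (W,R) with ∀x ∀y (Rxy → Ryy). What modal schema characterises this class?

□(□p → p)

A defining formula is □(□p → p) (the T□ axiom).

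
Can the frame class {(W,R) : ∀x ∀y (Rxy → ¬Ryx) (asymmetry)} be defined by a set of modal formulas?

Modal frame validity is preserved under surjective bounded morphisms.
The 4-cycle (worlds 0,1,2,3 with 0→1→2→3→0) is asymmetric. Mapping every world to a single reflexive point • is a surjective bounded morphism, and the reflexive point is not asymmetric (R•• but asymmetry requires ¬R••).
Hence asymmetry is not modally definable.

Not definable by any modal formula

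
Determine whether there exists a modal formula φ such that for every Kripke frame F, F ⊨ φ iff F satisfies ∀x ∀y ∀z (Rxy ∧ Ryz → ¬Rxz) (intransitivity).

If a class were modally definable it would be closed under surjective bounded morphisms (Goldblatt–Thomason).
The 3-cycle (worlds w0,w1,w2 with w0→w1→w2→w0) is intransitive. Mapping every world to a single reflexive point • is a surjective bounded morphism; the reflexive point is not intransitive (R••∧R•• but R••).
So the class is not modally definable.

No — not modally definable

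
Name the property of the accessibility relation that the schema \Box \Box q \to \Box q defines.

This schema is the C4 axiom.
It corresponds to density: \forall x \forall y (Rxy \to \exists z (Rxz \wedge Rzy)).

Density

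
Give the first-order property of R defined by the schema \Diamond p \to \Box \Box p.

\forall x \forall y \forall z ((xRy \wedge x R^2 z) \to \exists w (y = w \wedge z = w))

This is a Sahlqvist (Geach-type) schema ◇^1□^0p → □^2◇^0p.
Minimal-valuation argument: fix x; take any y with xR^1y and any z with xR^2z. Set V(p) to the set of worlds R-reachable from y in exactly 0 steps. Then □^0p holds at y, so the antecedent holds at x; validity forces ◇^0p at z, giving a w with zR^0w and yR^0w.
First-order correspondent: \forall x \forall y \forall z ((xRy \wedge x R^2 z) \to \exists w (y = w \wedge z = w)).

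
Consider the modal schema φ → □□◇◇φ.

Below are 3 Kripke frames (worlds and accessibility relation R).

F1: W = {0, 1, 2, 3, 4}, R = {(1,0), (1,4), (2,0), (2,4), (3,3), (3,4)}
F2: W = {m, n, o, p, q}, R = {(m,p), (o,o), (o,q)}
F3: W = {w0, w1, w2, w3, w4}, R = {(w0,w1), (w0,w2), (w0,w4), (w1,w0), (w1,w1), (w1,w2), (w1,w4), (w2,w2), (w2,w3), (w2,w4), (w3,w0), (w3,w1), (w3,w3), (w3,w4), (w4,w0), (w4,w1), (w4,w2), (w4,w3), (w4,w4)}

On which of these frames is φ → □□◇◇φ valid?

F3

Frame correspondent (Sahlqvist): ∀x ∀z (xR²z → ∃w (x = w ∧ zR²w)) — i.e. a generalized confluence (Geach) condition.
F1: fails — 3R²4 but no w with 3=w and 4R²w.
F2: fails — oR²q but no w with o=w and qR²w.
F3: satisfies the condition.
Valid on: F3.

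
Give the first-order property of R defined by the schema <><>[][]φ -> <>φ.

forall x forall y (x R^2 y -> exists w (y R^2 w & xRw))

This is a Sahlqvist (Geach-type) schema ◇^2□^2φ → □^0◇^1φ.
First-order correspondent: forall x forall y (x R^2 y -> exists w (y R^2 w & xRw)).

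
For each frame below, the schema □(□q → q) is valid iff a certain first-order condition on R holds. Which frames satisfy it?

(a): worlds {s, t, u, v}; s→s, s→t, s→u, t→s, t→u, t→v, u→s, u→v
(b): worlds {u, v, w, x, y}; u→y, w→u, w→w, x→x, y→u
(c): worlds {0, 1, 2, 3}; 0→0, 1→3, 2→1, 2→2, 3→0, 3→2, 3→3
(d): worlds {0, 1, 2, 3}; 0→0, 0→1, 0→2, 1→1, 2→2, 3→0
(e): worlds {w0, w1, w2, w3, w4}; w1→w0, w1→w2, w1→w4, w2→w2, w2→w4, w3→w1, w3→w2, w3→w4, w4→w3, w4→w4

Frame correspondent (Sahlqvist): ∀x ∀y (Rxy → Ryy) — i.e. shift-reflexivity.
(a): fails — Ruv but not Rvv.
(b): fails — Rwu but not Ruu.
(c): fails — R21 but not R11.
(d): ✓.
(e): fails — Rw1w0 but not Rw0w0.

(d)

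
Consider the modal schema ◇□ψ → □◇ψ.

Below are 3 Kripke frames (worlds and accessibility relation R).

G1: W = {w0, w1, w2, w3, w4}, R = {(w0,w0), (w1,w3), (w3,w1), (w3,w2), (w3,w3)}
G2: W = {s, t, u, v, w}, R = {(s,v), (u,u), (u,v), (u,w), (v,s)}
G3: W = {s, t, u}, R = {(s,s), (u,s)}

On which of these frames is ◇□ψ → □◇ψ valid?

G3

This is the axiom for convergence; its first-order frame correspondent is ∀x ∀y ∀z (Rxy ∧ Rxz → ∃w (Ryw ∧ Rzw)).
G1: fails — Rw3w1 and Rw3w2 but w1 and w2 have no common successor.
G2: fails — Ruv and Ruw but v and w have no common successor.
G3: holds.
Valid on: G3.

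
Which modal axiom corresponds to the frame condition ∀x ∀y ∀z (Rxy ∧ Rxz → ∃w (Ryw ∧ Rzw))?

The condition is convergence. The .2 schema ◇□r → □◇r defines it.
Suppose ◇□r→□◇r is valid. Take Rxy, Rxz and set V(r)={w : Ryw}. Then □r at y so ◇□r at x, so □◇r at x, so ◇r at z, giving w with Rzw and Ryw.

◇□r → □◇r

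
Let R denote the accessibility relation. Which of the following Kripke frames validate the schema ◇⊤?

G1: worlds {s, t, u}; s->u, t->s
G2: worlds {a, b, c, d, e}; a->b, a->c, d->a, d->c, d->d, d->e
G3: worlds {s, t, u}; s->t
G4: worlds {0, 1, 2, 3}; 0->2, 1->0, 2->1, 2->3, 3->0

G4

The schema corresponds to seriality: ∀x ∃y Rxy.
G1: fails — world u has no successor.
G2: fails — world b has no successor.
G3: fails — world t has no successor.
G4: condition met.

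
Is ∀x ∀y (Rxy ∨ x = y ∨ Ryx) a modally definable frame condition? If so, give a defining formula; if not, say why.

No — not modally definable

If a class were modally definable it would be closed under disjoint unions (Goldblatt–Thomason).
Take 2 disjoint single-world reflexive frames: each is trivially connected, but their disjoint union has 2 worlds with no edge between distinct components, so it is not connected.
Hence connectedness of R is not modally definable.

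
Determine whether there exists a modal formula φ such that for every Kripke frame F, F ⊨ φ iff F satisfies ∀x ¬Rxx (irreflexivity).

No — not modally definable

If a class were modally definable it would be closed under surjective bounded morphisms (Goldblatt–Thomason).
The 4-cycle (worlds 0,1,2,3 with 0→1→2→3→0) is irreflexive, and the map sending every world to a single reflexive point • is a surjective bounded morphism (forth: every edge maps to (•,•); back: every world has a successor). So any modal formula valid on the 4-cycle is also valid on the reflexive point, which is not irreflexive.
Hence irreflexivity is not modally definable.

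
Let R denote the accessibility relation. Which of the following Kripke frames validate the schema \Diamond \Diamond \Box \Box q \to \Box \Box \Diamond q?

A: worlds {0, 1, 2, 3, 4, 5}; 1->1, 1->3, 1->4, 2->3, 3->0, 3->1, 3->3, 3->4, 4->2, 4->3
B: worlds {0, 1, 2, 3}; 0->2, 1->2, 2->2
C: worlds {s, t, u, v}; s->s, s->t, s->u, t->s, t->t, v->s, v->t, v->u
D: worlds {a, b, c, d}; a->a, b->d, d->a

The schema corresponds to a generalized confluence (Geach) condition: \forall x \forall y \forall z ((x R^2 y \wedge x R^2 z) \to \exists w (y R^2 w \wedge zRw)).
A: fails — 1R²0, 1R²0 but no w with 0R²w and 0Rw.
B: holds.
C: fails — sR²s, sR²u but no w with sR²w and uRw.
D: holds.
Valid on: B, D.

B, D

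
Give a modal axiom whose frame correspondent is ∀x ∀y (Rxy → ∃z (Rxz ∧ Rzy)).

A defining formula is □□ψ → □ψ (the C4 axiom).
Suppose □□ψ→□ψ is valid. Take Rxy and set V(ψ)={w : xR²w}. Then □□ψ at x, so □ψ at x, so ψ at y, i.e. ∃z(Rxz∧Rzy).

□□ψ → □ψ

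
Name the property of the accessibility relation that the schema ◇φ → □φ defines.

partial functionality: ∀x ∀y ∀z (Rxy ∧ Rxz → y = z)

Suppose ◇φ→□φ is valid. Take Rxy, Rxz and set V(φ)={y}. Then ◇φ at x, so □φ at x, so φ at z, i.e. z=y.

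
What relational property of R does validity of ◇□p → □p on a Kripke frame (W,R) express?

This schema is equivalent to the 5 axiom ◇p → □◇p.
Its frame correspondent is the Euclidean property — ∀x ∀y ∀z (Rxy ∧ Rxz → Ryz).

The Euclidean property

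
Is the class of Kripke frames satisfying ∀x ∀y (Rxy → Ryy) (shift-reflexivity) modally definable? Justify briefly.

The condition is shift-reflexivity. A defining modal formula is □(□q → q).

Yes, by □(□q → q)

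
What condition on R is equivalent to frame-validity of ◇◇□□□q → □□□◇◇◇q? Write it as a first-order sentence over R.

This is a Sahlqvist (Geach-type) schema ◇^2□^3q → □^3◇^3q.
First-order correspondent: ∀x ∀y ∀z ((xR²y ∧ xR³z) → ∃w (yR³w ∧ zR³w)).

∀x ∀y ∀z ((xR²y ∧ xR³z) → ∃w (yR³w ∧ zR³w))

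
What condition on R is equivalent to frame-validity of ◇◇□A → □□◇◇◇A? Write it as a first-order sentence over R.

∀x ∀y ∀z ((xR²y ∧ xR²z) → ∃w (yRw ∧ zR³w))

This is a Sahlqvist (Geach-type) schema ◇^2□^1A → □^2◇^3A.
Minimal-valuation argument: fix x; take any y with xR^2y and any z with xR^2z. Set V(A) to the set of worlds R-reachable from y in exactly 1 step. Then □^1A holds at y, so the antecedent holds at x; validity forces ◇^3A at z, giving a w with zR^3w and yR^1w.
First-order correspondent: ∀x ∀y ∀z ((xR²y ∧ xR²z) → ∃w (yRw ∧ zR³w)).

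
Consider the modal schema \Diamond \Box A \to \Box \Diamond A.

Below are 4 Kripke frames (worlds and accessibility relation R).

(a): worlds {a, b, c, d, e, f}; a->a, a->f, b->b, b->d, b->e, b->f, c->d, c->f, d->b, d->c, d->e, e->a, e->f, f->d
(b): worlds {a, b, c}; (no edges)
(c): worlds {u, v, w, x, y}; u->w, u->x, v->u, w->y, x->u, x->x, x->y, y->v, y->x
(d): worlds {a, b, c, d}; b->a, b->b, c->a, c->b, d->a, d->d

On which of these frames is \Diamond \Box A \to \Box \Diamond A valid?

Frame correspondent (Sahlqvist): \forall x \forall y \forall z (Rxy \wedge Rxz \to \exists w (Ryw \wedge Rzw)) — i.e. convergence.
(a): fails — Raa and Raf but a and f have no common successor.
(b): holds.
(c): holds.
(d): fails — Rbb and Rba but b and a have no common successor.
Valid on: (b), (c).

(b), (c)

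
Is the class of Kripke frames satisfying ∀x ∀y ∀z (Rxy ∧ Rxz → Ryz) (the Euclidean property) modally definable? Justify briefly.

Yes, by ◇p → □◇p

Yes: it is the Euclidean property, defined by the 5 schema ◇p → □◇p.
Suppose ◇p→□◇p is valid. Take Rxy, Rxz and set V(p)={y}. Then ◇p at x, so □◇p at x, so ◇p at z, so some w with Rzw has p; w=y, i.e. Rzy. By symmetry of the argument, Ryz.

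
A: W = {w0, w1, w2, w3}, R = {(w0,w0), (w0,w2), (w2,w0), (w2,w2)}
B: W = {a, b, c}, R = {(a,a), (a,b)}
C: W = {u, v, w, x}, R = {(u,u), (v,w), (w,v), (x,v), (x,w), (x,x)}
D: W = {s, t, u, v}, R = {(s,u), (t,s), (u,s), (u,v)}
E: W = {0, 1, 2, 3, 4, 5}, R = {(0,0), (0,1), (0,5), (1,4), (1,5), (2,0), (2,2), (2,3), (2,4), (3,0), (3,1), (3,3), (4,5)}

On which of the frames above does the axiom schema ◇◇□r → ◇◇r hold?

A

This is the axiom for a generalized confluence (Geach) condition; its first-order frame correspondent is ∀x ∀y (xR²y → ∃w (yRw ∧ xR²w)).
A: ✓.
B: fails — aR²b but no w with bRw and aR²w.
C: fails — vR²v but no t with vRt and vR²t.
D: fails — sR²s but no w with sRw and sR²w.
E: fails — 0R²5 but no w with 5Rw and 0R²w.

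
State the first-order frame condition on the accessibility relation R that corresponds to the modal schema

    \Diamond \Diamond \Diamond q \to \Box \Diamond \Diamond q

\forall x \forall y \forall z ((x R^3 y \wedge xRz) \to \exists w (y = w \wedge z R^2 w))

This is a Sahlqvist (Geach-type) schema ◇^3□^0q → □^1◇^2q.
Minimal-valuation argument: fix x; take any y with xR^3y and any z with xR^1z. Set V(q) to the set of worlds R-reachable from y in exactly 0 steps. Then □^0q holds at y, so the antecedent holds at x; validity forces ◇^2q at z, giving a w with zR^2w and yR^0w.
First-order correspondent: \forall x \forall y \forall z ((x R^3 y \wedge xRz) \to \exists w (y = w \wedge z R^2 w)).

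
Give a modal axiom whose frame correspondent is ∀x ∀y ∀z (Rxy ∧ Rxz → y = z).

This is partial functionality; the standard corresponding axiom is CD: ◇r → □r.
Suppose ◇r→□r is valid. Take Rxy, Rxz and set V(r)={y}. Then ◇r at x, so □r at x, so r at z, i.e. z=y.

◇r → □r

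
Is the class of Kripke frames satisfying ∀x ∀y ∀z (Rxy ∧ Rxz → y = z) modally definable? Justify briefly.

Yes: it is partial functionality, defined by the CD schema ◇p → □p.
Suppose ◇p→□p is valid. Take Rxy, Rxz and set V(p)={y}. Then ◇p at x, so □p at x, so p at z, i.e. z=y.

Definable; ◇p → □p defines it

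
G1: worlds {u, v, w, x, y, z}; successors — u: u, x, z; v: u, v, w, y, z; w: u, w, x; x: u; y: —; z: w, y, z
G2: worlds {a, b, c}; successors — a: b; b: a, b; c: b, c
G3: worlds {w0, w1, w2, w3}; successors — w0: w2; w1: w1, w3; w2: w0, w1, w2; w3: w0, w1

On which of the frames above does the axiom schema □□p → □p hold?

Frame correspondent (Sahlqvist): ∀x ∀y (Rxy → ∃z (Rxz ∧ Rzy)) — i.e. density.
G1: holds.
G2: holds.
G3: fails — Rw3w0 but no z with Rw3z and Rzw0.

G1, G2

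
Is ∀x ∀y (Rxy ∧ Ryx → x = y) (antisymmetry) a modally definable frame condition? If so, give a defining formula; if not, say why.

Any modally definable frame class is closed under surjective bounded morphisms.
The 6-cycle (worlds a,b,c,d,e,f with a→b→c→d→e→f→a) is antisymmetric. Sending even-indexed worlds to • and odd-indexed worlds to ∘ is a surjective bounded morphism onto the two-world frame with •↔∘, which is not antisymmetric.
Hence antisymmetry is not modally definable.

No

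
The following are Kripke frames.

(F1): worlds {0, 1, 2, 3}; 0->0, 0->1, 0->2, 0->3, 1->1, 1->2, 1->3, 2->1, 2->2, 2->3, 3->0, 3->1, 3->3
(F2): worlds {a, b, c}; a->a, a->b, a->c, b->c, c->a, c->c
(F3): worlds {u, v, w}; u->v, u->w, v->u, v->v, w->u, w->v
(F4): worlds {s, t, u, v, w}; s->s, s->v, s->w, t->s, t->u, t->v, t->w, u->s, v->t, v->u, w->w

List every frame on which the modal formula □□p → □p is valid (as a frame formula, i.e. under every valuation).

This is the axiom for density; its first-order frame correspondent is ∀x ∀y (Rxy → ∃z (Rxz ∧ Rzy)).
(F1): holds.
(F2): holds.
(F3): fails — Ruw but no z with Ruz and Rzw.
(F4): fails — Rvt but no z with Rvz and Rzt.
Valid on: (F1), (F2).

(F1), (F2)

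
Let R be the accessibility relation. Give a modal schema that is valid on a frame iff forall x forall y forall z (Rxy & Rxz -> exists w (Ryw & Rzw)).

The condition is convergence. The .2 schema ◇□p → □◇p defines it.
Suppose ◇□p→□◇p is valid. Take Rxy, Rxz and set V(p)={w : Ryw}. Then □p at y so ◇□p at x, so □◇p at x, so ◇p at z, giving w with Rzw and Ryw.

◇□p → □◇p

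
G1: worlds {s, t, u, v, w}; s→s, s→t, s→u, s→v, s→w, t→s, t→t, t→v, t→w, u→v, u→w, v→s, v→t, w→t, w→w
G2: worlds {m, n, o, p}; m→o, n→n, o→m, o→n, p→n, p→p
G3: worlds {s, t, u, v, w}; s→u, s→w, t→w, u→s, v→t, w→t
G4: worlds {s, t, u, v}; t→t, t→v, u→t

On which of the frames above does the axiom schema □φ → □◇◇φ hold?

Frame correspondent (Sahlqvist): ∀x ∀z (xRz → ∃w (xRw ∧ zR²w)) — i.e. a generalized confluence (Geach) condition.
G1: condition met.
G2: condition met.
G3: condition met.
G4: fails — tRv but no w with tRw and vR²w.

G1, G2, G3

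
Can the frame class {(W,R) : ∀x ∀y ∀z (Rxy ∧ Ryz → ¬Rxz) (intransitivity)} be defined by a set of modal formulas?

No — not modally definable

If a class were modally definable it would be closed under surjective bounded morphisms (Goldblatt–Thomason).
The 7-cycle (worlds w0,w1,w2,w3,w4,w5,w6 with w0→w1→w2→w3→w4→w5→w6→w0) is intransitive. Mapping every world to a single reflexive point • is a surjective bounded morphism; the reflexive point is not intransitive (R••∧R•• but R••).
So no modal formula (or set of formulas) defines exactly the intransitive frames.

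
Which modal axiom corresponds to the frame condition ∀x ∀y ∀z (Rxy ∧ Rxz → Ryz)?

◇s → □◇s

The condition is the Euclidean property. The 5 schema ◇s → □◇s defines it.
Suppose ◇s→□◇s is valid. Take Rxy, Rxz and set V(s)={y}. Then ◇s at x, so □◇s at x, so ◇s at z, so some w with Rzw has s; w=y, i.e. Rzy. By symmetry of the argument, Ryz.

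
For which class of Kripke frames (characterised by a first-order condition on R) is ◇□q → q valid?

Equivalently (dual form): q → □◇q.
Suppose q→□◇q is valid. Take Rxy and set V(q)={x}. Then q at x, so □◇q at x, so ◇q at y, so some z with Ryz has q; z=x, i.e. Ryx.

symmetry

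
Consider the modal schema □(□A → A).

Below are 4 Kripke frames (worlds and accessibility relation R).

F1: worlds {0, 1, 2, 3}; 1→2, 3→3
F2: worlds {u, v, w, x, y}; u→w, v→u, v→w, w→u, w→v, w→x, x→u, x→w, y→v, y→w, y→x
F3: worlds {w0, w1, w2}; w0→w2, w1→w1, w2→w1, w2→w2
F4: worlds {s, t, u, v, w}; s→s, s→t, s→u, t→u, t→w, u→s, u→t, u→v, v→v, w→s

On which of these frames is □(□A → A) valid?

F3

This is the axiom for shift-reflexivity; its first-order frame correspondent is ∀x ∀y (Rxy → Ryy).
F1: fails — R12 but not R22.
F2: fails — Rxw but not Rww.
F3: satisfies the condition.
F4: fails — Rut but not Rtt.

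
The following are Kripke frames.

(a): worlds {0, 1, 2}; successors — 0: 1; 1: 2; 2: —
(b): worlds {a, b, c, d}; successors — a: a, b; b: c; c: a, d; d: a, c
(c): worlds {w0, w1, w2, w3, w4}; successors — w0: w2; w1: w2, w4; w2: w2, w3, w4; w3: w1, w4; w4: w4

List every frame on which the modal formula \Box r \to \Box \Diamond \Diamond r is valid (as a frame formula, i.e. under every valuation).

(b), (c)

This is the axiom for a generalized confluence (Geach) condition; its first-order frame correspondent is \forall x \forall z (xRz \to \exists w (xRw \wedge z R^2 w)).
(a): fails — 0R1 but no w with 0Rw and 1R²w.
(b): condition met.
(c): condition met.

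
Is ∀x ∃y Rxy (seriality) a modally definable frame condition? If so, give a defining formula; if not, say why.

Yes: it is seriality, defined by the D schema □q → ◇q.

Yes — defined by □q → ◇q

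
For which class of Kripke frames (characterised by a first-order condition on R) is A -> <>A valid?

This is a form of the T axiom.
It corresponds to reflexivity: forall x Rxx.

Reflexivity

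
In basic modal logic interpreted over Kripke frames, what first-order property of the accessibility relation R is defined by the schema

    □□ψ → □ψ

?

Density

This is the C4 axiom.
Its frame correspondent is density — ∀x ∀y (Rxy → ∃z (Rxz ∧ Rzy)).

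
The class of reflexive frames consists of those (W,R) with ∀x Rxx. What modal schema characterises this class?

□q → q

A defining formula is □q → q (the T axiom).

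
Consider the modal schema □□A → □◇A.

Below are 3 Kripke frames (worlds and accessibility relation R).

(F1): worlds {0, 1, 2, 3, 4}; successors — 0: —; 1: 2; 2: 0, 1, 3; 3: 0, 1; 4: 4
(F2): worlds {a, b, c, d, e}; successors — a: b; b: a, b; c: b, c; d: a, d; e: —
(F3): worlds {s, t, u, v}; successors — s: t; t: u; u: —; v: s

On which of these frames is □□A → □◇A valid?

(F2)

The schema corresponds to a generalized confluence (Geach) condition: ∀x ∀z (xRz → ∃w (xR²w ∧ zRw)).
(F1): fails — 2R0 but no w with 2R²w and 0Rw.
(F2): ✓.
(F3): fails — tRu but no w with tR²w and uRw.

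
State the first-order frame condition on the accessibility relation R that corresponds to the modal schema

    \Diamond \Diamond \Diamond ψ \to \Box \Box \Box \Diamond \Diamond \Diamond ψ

\forall x \forall y \forall z ((x R^3 y \wedge x R^3 z) \to \exists w (y = w \wedge z R^3 w))

This is a Sahlqvist (Geach-type) schema ◇^3□^0ψ → □^3◇^3ψ.
Minimal-valuation argument: fix x; take any y with xR^3y and any z with xR^3z. Set V(ψ) to the set of worlds R-reachable from y in exactly 0 steps. Then □^0ψ holds at y, so the antecedent holds at x; validity forces ◇^3ψ at z, giving a w with zR^3w and yR^0w.
First-order correspondent: \forall x \forall y \forall z ((x R^3 y \wedge x R^3 z) \to \exists w (y = w \wedge z R^3 w)).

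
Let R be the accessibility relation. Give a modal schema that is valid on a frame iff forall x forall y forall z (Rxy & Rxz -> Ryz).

◇ψ → □◇ψ

The condition is the Euclidean property. The 5 schema ◇ψ → □◇ψ defines it.
Suppose ◇ψ→□◇ψ is valid. Take Rxy, Rxz and set V(ψ)={y}. Then ◇ψ at x, so □◇ψ at x, so ◇ψ at z, so some w with Rzw has ψ; w=y, i.e. Rzy. By symmetry of the argument, Ryz.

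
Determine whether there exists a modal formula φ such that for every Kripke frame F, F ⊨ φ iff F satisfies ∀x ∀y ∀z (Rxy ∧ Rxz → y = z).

Definable; ◇p → □p defines it

The condition is partial functionality. A defining modal formula is ◇p → □p.
Suppose ◇p→□p is valid. Take Rxy, Rxz and set V(p)={y}. Then ◇p at x, so □p at x, so p at z, i.e. z=y.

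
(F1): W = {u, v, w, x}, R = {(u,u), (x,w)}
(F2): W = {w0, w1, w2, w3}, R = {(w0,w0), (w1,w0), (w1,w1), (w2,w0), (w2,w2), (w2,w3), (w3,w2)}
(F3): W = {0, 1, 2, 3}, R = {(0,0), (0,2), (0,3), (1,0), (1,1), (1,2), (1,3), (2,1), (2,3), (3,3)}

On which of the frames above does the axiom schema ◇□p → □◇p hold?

Frame correspondent (Sahlqvist): ∀x ∀y ∀z (Rxy ∧ Rxz → ∃w (Ryw ∧ Rzw)) — i.e. convergence.
(F1): fails — Rxw and Rxw but w and w have no common successor.
(F2): fails — Rw2w0 and Rw2w3 but w0 and w3 have no common successor.
(F3): holds.

(F3)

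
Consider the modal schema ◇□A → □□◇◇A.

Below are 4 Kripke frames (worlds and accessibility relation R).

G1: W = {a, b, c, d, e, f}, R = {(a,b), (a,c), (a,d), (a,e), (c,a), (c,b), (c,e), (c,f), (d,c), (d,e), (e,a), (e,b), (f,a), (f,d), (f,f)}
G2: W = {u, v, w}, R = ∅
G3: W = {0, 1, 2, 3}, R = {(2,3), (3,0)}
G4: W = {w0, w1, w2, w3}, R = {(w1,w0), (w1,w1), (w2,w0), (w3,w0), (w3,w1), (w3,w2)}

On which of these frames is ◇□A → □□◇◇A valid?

Frame correspondent (Sahlqvist): ∀x ∀y ∀z ((xRy ∧ xR²z) → ∃w (yRw ∧ zR²w)) — i.e. a generalized confluence (Geach) condition.
G1: fails — aRb, aR²a but no w with bRw and aR²w.
G2: holds.
G3: fails — 2R3, 2R²0 but no w with 3Rw and 0R²w.
G4: fails — w1Rw0, w1R²w0 but no w with w0Rw and w0R²w.

G2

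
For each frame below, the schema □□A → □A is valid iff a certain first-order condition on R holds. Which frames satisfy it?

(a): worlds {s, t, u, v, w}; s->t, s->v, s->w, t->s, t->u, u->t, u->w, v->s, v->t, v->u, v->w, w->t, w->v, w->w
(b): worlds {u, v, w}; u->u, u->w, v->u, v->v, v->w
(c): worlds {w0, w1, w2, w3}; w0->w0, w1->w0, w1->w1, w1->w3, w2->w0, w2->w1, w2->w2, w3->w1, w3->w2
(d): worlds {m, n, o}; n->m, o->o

(b), (c)

Frame correspondent (Sahlqvist): ∀x ∀y (Rxy → ∃z (Rxz ∧ Rzy)) — i.e. density.
(a): fails — Rts but no z with Rtz and Rzs.
(b): condition met.
(c): condition met.
(d): fails — Rnm but no z with Rnz and Rzm.
Valid on: (b), (c).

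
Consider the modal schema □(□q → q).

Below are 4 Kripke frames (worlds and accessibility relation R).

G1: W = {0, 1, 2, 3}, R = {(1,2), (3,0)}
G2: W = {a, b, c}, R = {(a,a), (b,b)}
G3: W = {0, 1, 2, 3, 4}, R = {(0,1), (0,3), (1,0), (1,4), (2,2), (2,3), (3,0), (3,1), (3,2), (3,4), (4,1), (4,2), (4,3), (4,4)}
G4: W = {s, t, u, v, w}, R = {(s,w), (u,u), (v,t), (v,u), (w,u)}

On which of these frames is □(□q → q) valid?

Frame correspondent (Sahlqvist): ∀x ∀y (Rxy → Ryy) — i.e. shift-reflexivity.
G1: fails — R12 but not R22.
G2: condition met.
G3: fails — R10 but not R00.
G4: fails — Rvt but not Rtt.
Valid on: G2.

G2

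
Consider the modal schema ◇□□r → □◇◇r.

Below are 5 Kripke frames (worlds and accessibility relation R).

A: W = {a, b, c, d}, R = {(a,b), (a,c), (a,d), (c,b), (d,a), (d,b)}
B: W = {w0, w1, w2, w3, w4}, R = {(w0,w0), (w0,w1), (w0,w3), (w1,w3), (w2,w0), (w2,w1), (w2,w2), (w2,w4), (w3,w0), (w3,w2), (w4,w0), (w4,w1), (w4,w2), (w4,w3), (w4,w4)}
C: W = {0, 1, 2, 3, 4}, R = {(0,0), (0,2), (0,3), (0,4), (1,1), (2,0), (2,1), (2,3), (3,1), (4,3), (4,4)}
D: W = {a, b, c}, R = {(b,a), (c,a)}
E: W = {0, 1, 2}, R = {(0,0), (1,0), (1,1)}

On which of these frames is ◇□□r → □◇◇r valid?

B, C, E

Frame correspondent (Sahlqvist): ∀x ∀y ∀z ((xRy ∧ xRz) → ∃w (yR²w ∧ zR²w)) — i.e. a generalized confluence (Geach) condition.
A: fails — aRb, aRb but no w with bR²w and bR²w.
B: ✓.
C: ✓.
D: fails — bRa, bRa but no w with aR²w and aR²w.
E: ✓.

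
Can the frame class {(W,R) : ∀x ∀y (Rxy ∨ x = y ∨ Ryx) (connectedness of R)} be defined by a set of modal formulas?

No

Any modally definable frame class is closed under disjoint unions.
Take 4 disjoint single-world reflexive frames: each is trivially connected, but their disjoint union has 4 worlds with no edge between distinct components, so it is not connected.
Hence connectedness of R is not modally definable.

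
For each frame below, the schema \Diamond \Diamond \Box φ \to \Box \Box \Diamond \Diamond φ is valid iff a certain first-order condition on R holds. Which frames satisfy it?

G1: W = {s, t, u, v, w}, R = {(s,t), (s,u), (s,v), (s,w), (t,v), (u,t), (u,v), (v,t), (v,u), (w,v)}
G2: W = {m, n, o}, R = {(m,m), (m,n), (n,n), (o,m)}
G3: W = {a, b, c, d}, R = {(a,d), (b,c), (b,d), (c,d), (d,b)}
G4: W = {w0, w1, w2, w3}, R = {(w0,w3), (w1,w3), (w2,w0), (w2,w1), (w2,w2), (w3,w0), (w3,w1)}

G2

This is the axiom for a generalized confluence (Geach) condition; its first-order frame correspondent is \forall x \forall y \forall z ((x R^2 y \wedge x R^2 z) \to \exists w (yRw \wedge z R^2 w)).
G1: fails — sR²t, sR²t but no w* with tRw* and tR²w*.
G2: holds.
G3: fails — bR²d, bR²d but no w with dRw and dR²w.
G4: fails — w0R²w0, w0R²w0 but no w with w0Rw and w0R²w.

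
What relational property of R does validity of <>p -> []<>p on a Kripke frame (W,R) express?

the Euclidean property

This schema is the 5 axiom.
Its frame correspondent is the Euclidean property — forall x forall y forall z (Rxy & Rxz -> Ryz).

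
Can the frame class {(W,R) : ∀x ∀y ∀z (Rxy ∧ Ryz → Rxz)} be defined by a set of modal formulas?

Yes, by □r → □□r

The condition is transitivity. A defining modal formula is □r → □□r.
Suppose □r→□□r is valid. Take Rxy, Ryz and set V(r)={w : Rxw}. Then □r at x, so □□r at x, so □r at y, so r at z, i.e. Rxz.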